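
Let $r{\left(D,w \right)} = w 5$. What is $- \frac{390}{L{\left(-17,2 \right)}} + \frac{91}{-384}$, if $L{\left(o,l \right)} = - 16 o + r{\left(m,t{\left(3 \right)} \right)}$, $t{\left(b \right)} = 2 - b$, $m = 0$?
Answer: $- \frac{58019}{34176} \approx -1.6977$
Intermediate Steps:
$r{\left(D,w \right)} = 5 w$
$L{\left(o,l \right)} = -5 - 16 o$ ($L{\left(o,l \right)} = - 16 o + 5 \left(2 - 3\right) = - 16 o + 5 \left(-1\right) = - 16 o - 5 = -5 - 16 o$)
$- \frac{390}{L{\left(-17,2 \right)}} + \frac{91}{-384} = - \frac{390}{-5 - -272} + \frac{91}{-384} = - \frac{390}{-5 + 272} + 91 \left(- \frac{1}{384}\right) = - \frac{390}{267} - \frac{91}{384} = \left(-390\right) \frac{1}{267} - \frac{91}{384} = - \frac{130}{89} - \frac{91}{384} = - \frac{58019}{34176}$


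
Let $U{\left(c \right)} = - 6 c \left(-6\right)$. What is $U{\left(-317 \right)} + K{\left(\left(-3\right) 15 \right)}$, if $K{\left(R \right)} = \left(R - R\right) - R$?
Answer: $-11367$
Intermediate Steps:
$K{\left(R \right)} = - R$ ($K{\left(R \right)} = 0 - R = - R$)
$U{\left(c \right)} = 36 c$
$U{\left(-317 \right)} + K{\left(\left(-3\right) 15 \right)} = 36 \left(-317\right) - \left(-3\right) 15 = -11412 - -45 = -11412 + 45 = -11367$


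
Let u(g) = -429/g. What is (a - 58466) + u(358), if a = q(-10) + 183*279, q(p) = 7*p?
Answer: -2677911/358 ≈ -7480.2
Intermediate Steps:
a = 50987 (a = 7*(-10) + 183*279 = -70 + 51057 = 50987)
(a - 58466) + u(358) = (50987 - 58466) - 429/358 = -7479 - 429*1/358 = -7479 - 429/358 = -2677911/358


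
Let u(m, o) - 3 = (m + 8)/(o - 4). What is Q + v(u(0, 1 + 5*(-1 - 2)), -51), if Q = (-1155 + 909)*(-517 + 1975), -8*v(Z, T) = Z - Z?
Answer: -358668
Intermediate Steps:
u(m, o) = 3 + (8 + m)/(-4 + o) (u(m, o) = 3 + (m + 8)/(o - 4) = 3 + (8 + m)/(-4 + o))
v(Z, T) = 0 (v(Z, T) = -(Z - Z)/8 = -⅛*0 = 0)
Q = -358668 (Q = -246*1458 = -358668)
Q + v(u(0, 1 + 5*(-1 - 2)), -51) = -358668 + 0 = -358668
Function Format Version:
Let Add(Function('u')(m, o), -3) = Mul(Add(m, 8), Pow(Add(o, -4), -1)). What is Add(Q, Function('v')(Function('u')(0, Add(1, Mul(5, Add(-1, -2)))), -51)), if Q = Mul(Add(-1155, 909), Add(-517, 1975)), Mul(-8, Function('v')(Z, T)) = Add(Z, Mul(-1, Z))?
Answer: -358668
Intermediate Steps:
Function('u')(m, o) = Add(3, Mul(Pow(Add(-4, o), -1), Add(8, m))) (Function('u')(m, o) = Add(3, Mul(Add(m, 8), Pow(Add(o, -4), -1))) = Add(3, Mul(Add(8, m), Pow(Add(-4, o), -1))) = Add(3, Mul(Pow(Add(-4, o), -1), Add(8, m))))
Function('v')(Z, T) = 0 (Function('v')(Z, T) = Mul(Rational(-1, 8), Add(Z, Mul(-1, Z))) = Mul(Rational(-1, 8), 0) = 0)
Q = -358668 (Q = Mul(-246, 1458) = -358668)
Add(Q, Function('v')(Function('u')(0, Add(1, Mul(5, Add(-1, -2)))), -51)) = Add(-358668, 0) = -358668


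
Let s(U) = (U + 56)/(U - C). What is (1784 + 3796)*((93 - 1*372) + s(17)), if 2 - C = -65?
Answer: -7824834/5 ≈ -1.5650e+6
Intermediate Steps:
C = 67 (C = 2 - 1*(-65) = 2 + 65 = 67)
s(U) = (56 + U)/(-67 + U) (s(U) = (U + 56)/(U - 1*67) = (56 + U)/(U - 67) = (56 + U)/(-67 + U))
(1784 + 3796)*((93 - 1*372) + s(17)) = (1784 + 3796)*((93 - 1*372) + (56 + 17)/(-67 + 17)) = 5580*((93 - 372) + 73/(-50)) = 5580*(-279 - 1/50*73) = 5580*(-279 - 73/50) = 5580*(-14023/50) = -7824834/5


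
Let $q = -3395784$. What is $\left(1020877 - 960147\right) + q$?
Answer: $-3335054$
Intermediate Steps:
$\left(1020877 - 960147\right) + q = \left(1020877 - 960147\right) - 3395784 = 60730 - 3395784 = -3335054$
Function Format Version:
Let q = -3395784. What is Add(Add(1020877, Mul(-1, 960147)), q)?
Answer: -3335054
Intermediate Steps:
Add(Add(1020877, Mul(-1, 960147)), q) = Add(Add(1020877, Mul(-1, 960147)), -3395784) = Add(Add(1020877, -960147), -3395784) = Add(60730, -3395784) = -3335054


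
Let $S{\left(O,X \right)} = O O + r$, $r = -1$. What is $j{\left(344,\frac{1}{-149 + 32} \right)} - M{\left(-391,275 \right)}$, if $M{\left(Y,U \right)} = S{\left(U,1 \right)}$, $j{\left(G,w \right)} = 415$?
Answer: $-75209$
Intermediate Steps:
$S{\left(O,X \right)} = -1 + O^{2}$ ($S{\left(O,X \right)} = O O - 1 = O^{2} - 1 = -1 + O^{2}$)
$M{\left(Y,U \right)} = -1 + U^{2}$
$j{\left(344,\frac{1}{-149 + 32} \right)} - M{\left(-391,275 \right)} = 415 - \left(-1 + 275^{2}\right) = 415 - \left(-1 + 75625\right) = 415 - 75624 = -75209$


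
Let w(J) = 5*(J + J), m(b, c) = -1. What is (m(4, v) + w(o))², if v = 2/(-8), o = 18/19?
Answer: 25921/361 ≈ 71.803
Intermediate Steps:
o = 18/19 (o = 18*(1/19) = 18/19 ≈ 0.94737)
v = -¼ (v = 2*(-⅛) = -¼ ≈ -0.25000)
w(J) = 10*J (w(J) = 5*(2*J) = 10*J)
(m(4, v) + w(o))² = (-1 + 10*(18/19))² = (-1 + 180/19)² = (161/19)² = 25921/361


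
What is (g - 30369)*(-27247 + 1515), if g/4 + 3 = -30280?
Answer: 3898423732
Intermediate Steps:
g = -121132 (g = -12 + 4*(-30280) = -12 - 121120 = -121132)
(g - 30369)*(-27247 + 1515) = (-121132 - 30369)*(-27247 + 1515) = -151501*(-25732) = 3898423732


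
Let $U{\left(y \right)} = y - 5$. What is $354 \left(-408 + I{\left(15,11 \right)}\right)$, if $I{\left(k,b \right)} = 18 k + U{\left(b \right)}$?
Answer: $-46728$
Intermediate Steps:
$U{\left(y \right)} = -5 + y$
$I{\left(k,b \right)} = -5 + b + 18 k$ ($I{\left(k,b \right)} = 18 k + \left(-5 + b\right) = -5 + b + 18 k$)
$354 \left(-408 + I{\left(15,11 \right)}\right) = 354 \left(-408 + \left(-5 + 11 + 18 \cdot 15\right)\right) = 354 \left(-408 + \left(-5 + 11 + 270\right)\right) = 354 \left(-408 + 276\right) = 354 \left(-132\right) = -46728$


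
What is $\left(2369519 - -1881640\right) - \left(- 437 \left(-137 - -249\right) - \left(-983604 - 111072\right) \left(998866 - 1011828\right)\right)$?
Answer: $14193490415$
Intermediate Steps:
$\left(2369519 - -1881640\right) - \left(- 437 \left(-137 - -249\right) - \left(-983604 - 111072\right) \left(998866 - 1011828\right)\right) = \left(2369519 + 1881640\right) - \left(- 437 \left(-137 + 249\right) - \left(-1094676\right) \left(-12962\right)\right) = 4251159 - \left(\left(-437\right) 112 - 14189190312\right) = 4251159 - \left(-48944 - 14189190312\right) = 4251159 - -14189239256 = 4251159 + 14189239256 = 14193490415$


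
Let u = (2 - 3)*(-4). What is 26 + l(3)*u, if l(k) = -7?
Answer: -2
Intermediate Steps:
u = 4 (u = -1*(-4) = 4)
26 + l(3)*u = 26 - 7*4 = 26 - 28 = -2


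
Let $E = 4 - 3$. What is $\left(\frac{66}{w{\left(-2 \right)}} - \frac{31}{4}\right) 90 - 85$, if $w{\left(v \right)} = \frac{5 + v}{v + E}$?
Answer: $- \frac{5525}{2} \approx -2762.5$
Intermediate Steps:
$E = 1$
$w{\left(v \right)} = \frac{5 + v}{1 + v}$ ($w{\left(v \right)} = \frac{5 + v}{v + 1} = \frac{5 + v}{1 + v}$)
$\left(\frac{66}{w{\left(-2 \right)}} - \frac{31}{4}\right) 90 - 85 = \left(\frac{66}{\frac{1}{1 - 2} \left(5 - 2\right)} - \frac{31}{4}\right) 90 - 85 = \left(\frac{66}{\frac{1}{-1} \cdot 3} - \frac{31}{4}\right) 90 - 85 = \left(\frac{66}{\left(-1\right) 3} - \frac{31}{4}\right) 90 - 85 = \left(\frac{66}{-3} - \frac{31}{4}\right) 90 - 85 = \left(66 \left(- \frac{1}{3}\right) - \frac{31}{4}\right) 90 - 85 = \left(-22 - \frac{31}{4}\right) 90 - 85 = \left(- \frac{119}{4}\right) 90 - 85 = - \frac{5355}{2} - 85 = - \frac{5525}{2}$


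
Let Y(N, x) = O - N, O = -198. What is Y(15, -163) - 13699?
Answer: -13912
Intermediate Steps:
Y(N, x) = -198 - N
Y(15, -163) - 13699 = (-198 - 1*15) - 13699 = (-198 - 15) - 13699 = -213 - 13699 = -13912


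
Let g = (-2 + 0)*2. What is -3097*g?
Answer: 12388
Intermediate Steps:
g = -4 (g = -2*2 = -4)
-3097*g = -3097*(-4) = 12388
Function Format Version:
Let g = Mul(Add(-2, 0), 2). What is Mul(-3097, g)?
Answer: 12388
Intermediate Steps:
g = -4 (g = Mul(-2, 2) = -4)
Mul(-3097, g) = Mul(-3097, -4) = 12388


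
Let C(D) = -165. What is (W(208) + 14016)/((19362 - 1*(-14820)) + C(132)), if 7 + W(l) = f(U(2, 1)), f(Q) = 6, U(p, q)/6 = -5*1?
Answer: 14015/34017 ≈ 0.41200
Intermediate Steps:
U(p, q) = -30 (U(p, q) = 6*(-5*1) = 6*(-5) = -30)
W(l) = -1 (W(l) = -7 + 6 = -1)
(W(208) + 14016)/((19362 - 1*(-14820)) + C(132)) = (-1 + 14016)/((19362 - 1*(-14820)) - 165) = 14015/((19362 + 14820) - 165) = 14015/(34182 - 165) = 14015/34017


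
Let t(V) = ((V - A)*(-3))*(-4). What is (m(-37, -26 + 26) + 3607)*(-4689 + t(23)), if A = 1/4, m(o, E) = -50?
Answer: -15707712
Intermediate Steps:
A = ¼ ≈ 0.25000
t(V) = -3 + 12*V (t(V) = ((V - 1*¼)*(-3))*(-4) = ((V - ¼)*(-3))*(-4) = ((-¼ + V)*(-3))*(-4) = (¾ - 3*V)*(-4) = -3 + 12*V)
(m(-37, -26 + 26) + 3607)*(-4689 + t(23)) = (-50 + 3607)*(-4689 + (-3 + 12*23)) = 3557*(-4689 + (-3 + 276)) = 3557*(-4689 + 273) = 3557*(-4416) = -15707712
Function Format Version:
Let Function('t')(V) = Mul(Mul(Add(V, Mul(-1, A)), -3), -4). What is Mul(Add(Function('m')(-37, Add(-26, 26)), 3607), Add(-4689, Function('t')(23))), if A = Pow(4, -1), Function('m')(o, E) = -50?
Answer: -15707712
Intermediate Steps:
A = Rational(1, 4) ≈ 0.25000
Function('t')(V) = Add(-3, Mul(12, V)) (Function('t')(V) = Mul(Mul(Add(V, Mul(-1, Rational(1, 4))), -3), -4) = Mul(Mul(Add(V, Rational(-1, 4)), -3), -4) = Mul(Mul(Add(Rational(-1, 4), V), -3), -4) = Mul(Add(Rational(3, 4), Mul(-3, V)), -4) = Add(-3, Mul(12, V)))
Mul(Add(Function('m')(-37, Add(-26, 26)), 3607), Add(-4689, Function('t')(23))) = Mul(Add(-50, 3607), Add(-4689, Add(-3, Mul(12, 23)))) = Mul(3557, Add(-4689, Add(-3, 276))) = Mul(3557, Add(-4689, 273)) = Mul(3557, -4416) = -15707712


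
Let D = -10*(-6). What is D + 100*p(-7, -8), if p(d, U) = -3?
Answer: -240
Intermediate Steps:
D = 60
D + 100*p(-7, -8) = 60 + 100*(-3) = 60 - 300 = -240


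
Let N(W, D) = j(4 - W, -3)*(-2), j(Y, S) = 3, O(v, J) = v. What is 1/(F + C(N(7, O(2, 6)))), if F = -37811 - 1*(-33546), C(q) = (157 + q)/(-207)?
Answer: -207/883006 ≈ -0.00023443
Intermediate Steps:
N(W, D) = -6 (N(W, D) = 3*(-2) = -6)
C(q) = -157/207 - q/207 (C(q) = (157 + q)*(-1/207) = -157/207 - q/207)
F = -4265 (F = -37811 + 33546 = -4265)
1/(F + C(N(7, O(2, 6)))) = 1/(-4265 + (-157/207 - 1/207*(-6))) = 1/(-4265 + (-157/207 + 2/69)) = 1/(-4265 - 151/207) = 1/(-883006/207) = -207/883006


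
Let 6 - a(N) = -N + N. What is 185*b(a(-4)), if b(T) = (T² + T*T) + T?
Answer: 14430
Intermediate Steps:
a(N) = 6 (a(N) = 6 - (-N + N) = 6 - 1*0 = 6 + 0 = 6)
b(T) = T + 2*T² (b(T) = (T² + T²) + T = 2*T² + T = T + 2*T²)
185*b(a(-4)) = 185*(6*(1 + 2*6)) = 185*(6*(1 + 12)) = 185*(6*13) = 185*78 = 14430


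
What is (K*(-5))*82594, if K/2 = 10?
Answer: -8259400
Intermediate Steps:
K = 20 (K = 2*10 = 20)
(K*(-5))*82594 = (20*(-5))*82594 = -100*82594 = -8259400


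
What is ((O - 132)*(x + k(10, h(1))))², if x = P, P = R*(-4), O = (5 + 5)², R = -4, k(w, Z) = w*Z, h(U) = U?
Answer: 692224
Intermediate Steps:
k(w, Z) = Z*w
O = 100 (O = 10² = 100)
P = 16 (P = -4*(-4) = 16)
x = 16
((O - 132)*(x + k(10, h(1))))² = ((100 - 132)*(16 + 1*10))² = (-32*(16 + 10))² = (-32*26)² = (-832)² = 692224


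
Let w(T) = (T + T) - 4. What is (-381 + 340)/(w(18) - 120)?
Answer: 41/88 ≈ 0.46591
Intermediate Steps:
w(T) = -4 + 2*T (w(T) = 2*T - 4 = -4 + 2*T)
(-381 + 340)/(w(18) - 120) = (-381 + 340)/((-4 + 2*18) - 120) = -41/((-4 + 36) - 120) = -41/(32 - 120) = -41/(-88) = -41*(-1/88) = 41/88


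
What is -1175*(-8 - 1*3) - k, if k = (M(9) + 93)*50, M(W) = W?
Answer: 7825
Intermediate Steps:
k = 5100 (k = (9 + 93)*50 = 102*50 = 5100)
-1175*(-8 - 1*3) - k = -1175*(-8 - 1*3) - 1*5100 = -1175*(-8 - 3) - 5100 = -1175*(-11) - 5100 = 12925 - 5100 = 7825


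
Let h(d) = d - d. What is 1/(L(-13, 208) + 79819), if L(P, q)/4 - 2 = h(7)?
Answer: 1/79827 ≈ 1.2527e-5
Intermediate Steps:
h(d) = 0
L(P, q) = 8 (L(P, q) = 8 + 4*0 = 8 + 0 = 8)
1/(L(-13, 208) + 79819) = 1/(8 + 79819) = 1/79827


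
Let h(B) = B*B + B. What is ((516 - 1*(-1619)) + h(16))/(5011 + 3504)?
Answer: 2407/8515 ≈ 0.28268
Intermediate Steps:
h(B) = B + B² (h(B) = B² + B = B + B²)
((516 - 1*(-1619)) + h(16))/(5011 + 3504) = ((516 - 1*(-1619)) + 16*(1 + 16))/(5011 + 3504) = ((516 + 1619) + 16*17)/8515 = (2135 + 272)*(1/8515) = 2407*(1/8515) = 2407/8515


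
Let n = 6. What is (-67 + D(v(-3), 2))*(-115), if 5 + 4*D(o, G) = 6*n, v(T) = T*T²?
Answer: 27255/4 ≈ 6813.8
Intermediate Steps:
v(T) = T³
D(o, G) = 31/4 (D(o, G) = -5/4 + (6*6)/4 = -5/4 + (¼)*36 = -5/4 + 9 = 31/4)
(-67 + D(v(-3), 2))*(-115) = (-67 + 31/4)*(-115) = -237/4*(-115) = 27255/4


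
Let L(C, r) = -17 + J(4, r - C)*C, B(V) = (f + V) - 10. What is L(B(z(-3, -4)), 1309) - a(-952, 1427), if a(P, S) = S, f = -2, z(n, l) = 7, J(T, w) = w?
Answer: -8014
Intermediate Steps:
B(V) = -12 + V (B(V) = (-2 + V) - 10 = -12 + V)
L(C, r) = -17 + C*(r - C) (L(C, r) = -17 + (r - C)*C = -17 + C*(r - C))
L(B(z(-3, -4)), 1309) - a(-952, 1427) = (-17 - (-12 + 7)*((-12 + 7) - 1*1309)) - 1*1427 = (-17 - 1*(-5)*(-5 - 1309)) - 1427 = (-17 - 1*(-5)*(-1314)) - 1427 = (-17 - 6570) - 1427 = -6587 - 1427 = -8014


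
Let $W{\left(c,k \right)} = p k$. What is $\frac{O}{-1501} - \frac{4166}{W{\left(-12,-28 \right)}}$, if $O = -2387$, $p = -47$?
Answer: $- \frac{1555937}{987658} \approx -1.5754$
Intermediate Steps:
$W{\left(c,k \right)} = - 47 k$
$\frac{O}{-1501} - \frac{4166}{W{\left(-12,-28 \right)}} = - \frac{2387}{-1501} - \frac{4166}{\left(-47\right) \left(-28\right)} = \left(-2387\right) \left(- \frac{1}{1501}\right) - \frac{4166}{1316} = \frac{2387}{1501} - \frac{2083}{658} = - \frac{1555937}{987658}$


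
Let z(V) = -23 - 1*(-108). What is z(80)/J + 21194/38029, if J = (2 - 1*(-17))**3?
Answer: 148602111/260840911 ≈ 0.56970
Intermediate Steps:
J = 6859 (J = (2 + 17)**3 = 19**3 = 6859)
z(V) = 85 (z(V) = -23 + 108 = 85)
z(80)/J + 21194/38029 = 85/6859 + 21194/38029 = 148602111/260840911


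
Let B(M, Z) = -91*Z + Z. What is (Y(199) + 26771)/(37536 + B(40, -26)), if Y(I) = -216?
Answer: 26555/39876 ≈ 0.66594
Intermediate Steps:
B(M, Z) = -90*Z
(Y(199) + 26771)/(37536 + B(40, -26)) = (-216 + 26771)/(37536 - 90*(-26)) = 26555/(37536 + 2340) = 26555/39876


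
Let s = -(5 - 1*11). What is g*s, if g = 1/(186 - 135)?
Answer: 2/17 ≈ 0.11765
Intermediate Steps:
g = 1/51 ≈ 0.019608
s = 6 (s = -(5 - 11) = -1*(-6) = 6)
g*s = (1/51)*6 = 2/17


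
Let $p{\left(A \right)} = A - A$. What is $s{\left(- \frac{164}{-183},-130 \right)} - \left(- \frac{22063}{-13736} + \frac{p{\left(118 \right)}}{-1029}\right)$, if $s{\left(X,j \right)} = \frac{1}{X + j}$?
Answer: $- \frac{261887063}{162263368} \approx -1.614$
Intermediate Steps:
$p{\left(A \right)} = 0$
$s{\left(- \frac{164}{-183},-130 \right)} - \left(- \frac{22063}{-13736} + \frac{p{\left(118 \right)}}{-1029}\right) = \frac{1}{- \frac{164}{-183} - 130} - \left(- \frac{22063}{-13736} + \frac{0}{-1029}\right) = \frac{1}{\left(-164\right) \left(- \frac{1}{183}\right) - 130} - \left(\left(-22063\right) \left(- \frac{1}{13736}\right) + 0 \left(- \frac{1}{1029}\right)\right) = \frac{1}{\frac{164}{183} - 130} - \left(\frac{22063}{13736} + 0\right) = \frac{1}{- \frac{23626}{183}} - \frac{22063}{13736} = - \frac{183}{23626} - \frac{22063}{13736} = - \frac{261887063}{162263368}$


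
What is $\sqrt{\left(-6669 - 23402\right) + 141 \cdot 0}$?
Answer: $i \sqrt{30071} \approx 173.41 i$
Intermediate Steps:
$\sqrt{\left(-6669 - 23402\right) + 141 \cdot 0} = \sqrt{\left(-6669 - 23402\right) + 0} = \sqrt{-30071 + 0} = \sqrt{-30071} = i \sqrt{30071}$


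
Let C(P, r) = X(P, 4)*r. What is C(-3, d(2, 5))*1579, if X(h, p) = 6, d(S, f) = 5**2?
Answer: 236850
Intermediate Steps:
d(S, f) = 25
C(P, r) = 6*r
C(-3, d(2, 5))*1579 = (6*25)*1579 = 150*1579 = 236850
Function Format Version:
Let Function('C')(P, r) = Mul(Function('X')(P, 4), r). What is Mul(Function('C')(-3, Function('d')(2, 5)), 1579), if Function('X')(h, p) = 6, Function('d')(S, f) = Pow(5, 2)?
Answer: 236850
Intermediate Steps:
Function('d')(S, f) = 25
Function('C')(P, r) = Mul(6, r)
Mul(Function('C')(-3, Function('d')(2, 5)), 1579) = Mul(Mul(6, 25), 1579) = Mul(150, 1579) = 236850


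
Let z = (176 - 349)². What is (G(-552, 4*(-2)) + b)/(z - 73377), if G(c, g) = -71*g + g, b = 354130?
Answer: -177345/21724 ≈ -8.1635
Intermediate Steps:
G(c, g) = -70*g
z = 29929 (z = (-173)² = 29929)
(G(-552, 4*(-2)) + b)/(z - 73377) = (-280*(-2) + 354130)/(29929 - 73377) = (-70*(-8) + 354130)/(-43448) = (560 + 354130)*(-1/43448) = 354690*(-1/43448) = -177345/21724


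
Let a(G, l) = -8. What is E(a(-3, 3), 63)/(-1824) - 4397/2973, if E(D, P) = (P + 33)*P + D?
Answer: -1082377/225948 ≈ -4.7904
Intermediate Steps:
E(D, P) = D + P*(33 + P) (E(D, P) = (33 + P)*P + D = P*(33 + P) + D = D + P*(33 + P))
E(a(-3, 3), 63)/(-1824) - 4397/2973 = (-8 + 63**2 + 33*63)/(-1824) - 4397/2973 = (-8 + 3969 + 2079)*(-1/1824) - 4397*1/2973 = 6040*(-1/1824) - 4397/2973 = -755/228 - 4397/2973 = -1082377/225948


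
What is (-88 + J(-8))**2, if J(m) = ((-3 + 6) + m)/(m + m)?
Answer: 1968409/256 ≈ 7689.1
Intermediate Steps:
J(m) = (3 + m)/(2*m) (J(m) = (3 + m)/((2*m)) = (3 + m)*(1/(2*m)) = (3 + m)/(2*m))
(-88 + J(-8))**2 = (-88 + (1/2)*(3 - 8)/(-8))**2 = (-88 + (1/2)*(-1/8)*(-5))**2 = (-88 + 5/16)**2 = (-1403/16)**2 = 1968409/256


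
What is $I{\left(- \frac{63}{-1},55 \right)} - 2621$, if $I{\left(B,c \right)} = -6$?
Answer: $-2627$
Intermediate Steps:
$I{\left(- \frac{63}{-1},55 \right)} - 2621 = -6 - 2621 = -2627$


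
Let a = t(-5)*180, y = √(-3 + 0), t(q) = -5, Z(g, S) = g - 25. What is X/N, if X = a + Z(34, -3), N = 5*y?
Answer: 297*I*√3/5 ≈ 102.88*I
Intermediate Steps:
Z(g, S) = -25 + g
y = I*√3 (y = √(-3) = I*√3 ≈ 1.732*I)
a = -900 (a = -5*180 = -900)
N = 5*I*√3 (N = 5*(I*√3) = 5*I*√3 ≈ 8.6602*I)
X = -891 (X = -900 + (-25 + 34) = -900 + 9 = -891)
X/N = -891*(-I*√3/15) = -(-297)*I*√3/5 = 297*I*√3/5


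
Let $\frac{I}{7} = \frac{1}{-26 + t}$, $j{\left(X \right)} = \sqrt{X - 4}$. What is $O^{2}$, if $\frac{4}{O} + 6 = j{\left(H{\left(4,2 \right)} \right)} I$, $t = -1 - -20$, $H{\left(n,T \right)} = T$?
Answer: $\frac{16}{\left(6 + i \sqrt{2}\right)^{2}} \approx 0.37673 - 0.18804 i$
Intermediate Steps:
$j{\left(X \right)} = \sqrt{-4 + X}$
$t = 19$ ($t = -1 + 20 = 19$)
$I = -1$ ($I = \frac{7}{-26 + 19} = \frac{7}{-7} = 7 \left(- \frac{1}{7}\right) = -1$)
$O = \frac{4}{-6 - i \sqrt{2}}$ ($O = \frac{4}{-6 + \sqrt{-4 + 2} \left(-1\right)} = \frac{4}{-6 + \sqrt{-2} \left(-1\right)} = \frac{4}{-6 + i \sqrt{2} \left(-1\right)} = \frac{4}{-6 - i \sqrt{2}} \approx -0.63158 + 0.14886 i$)
$O^{2} = \left(- \frac{12}{19} + \frac{2 i \sqrt{2}}{19}\right)^{2}$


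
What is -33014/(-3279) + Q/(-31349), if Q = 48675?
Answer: 875350561/102793371 ≈ 8.5156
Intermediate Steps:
-33014/(-3279) + Q/(-31349) = -33014/(-3279) + 48675/(-31349) = -33014*(-1/3279) + 48675*(-1/31349) = 33014/3279 - 48675/31349 = 875350561/102793371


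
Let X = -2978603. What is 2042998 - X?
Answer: 5021601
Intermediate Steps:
2042998 - X = 2042998 - 1*(-2978603) = 2042998 + 2978603 = 5021601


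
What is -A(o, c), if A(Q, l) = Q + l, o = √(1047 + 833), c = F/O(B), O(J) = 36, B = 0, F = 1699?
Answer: -1699/36 - 2*√470 ≈ -90.553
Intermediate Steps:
c = 1699/36 ≈ 47.194
o = 2*√470 (o = √1880 = 2*√470 ≈ 43.359)
-A(o, c) = -(2*√470 + 1699/36) = -(1699/36 + 2*√470) = -1699/36 - 2*√470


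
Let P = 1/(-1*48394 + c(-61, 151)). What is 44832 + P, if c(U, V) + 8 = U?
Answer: 2172693215/48463 ≈ 44832.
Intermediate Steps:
c(U, V) = -8 + U
P = -1/48463 (P = 1/(-1*48394 + (-8 - 61)) = 1/(-48394 - 69) = 1/(-48463) = -1/48463 ≈ -2.0634e-5)
44832 + P = 44832 - 1/48463 = 2172693215/48463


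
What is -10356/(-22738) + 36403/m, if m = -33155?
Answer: -242189117/376939195 ≈ -0.64252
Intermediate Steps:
-10356/(-22738) + 36403/m = -10356/(-22738) + 36403/(-33155) = -10356*(-1/22738) + 36403*(-1/33155) = 5178/11369 - 36403/33155 = -242189117/376939195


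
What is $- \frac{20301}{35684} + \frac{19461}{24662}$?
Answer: $\frac{8808321}{40001764} \approx 0.2202$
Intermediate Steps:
$- \frac{20301}{35684} + \frac{19461}{24662} = \frac{8808321}{40001764}$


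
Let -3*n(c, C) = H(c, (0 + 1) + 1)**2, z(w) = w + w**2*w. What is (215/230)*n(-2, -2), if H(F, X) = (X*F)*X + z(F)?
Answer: -2322/23 ≈ -100.96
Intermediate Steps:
z(w) = w + w**3
H(F, X) = F + F**3 + F*X**2 (H(F, X) = (X*F)*X + (F + F**3) = (F*X)*X + (F + F**3) = F*X**2 + (F + F**3) = F + F**3 + F*X**2)
n(c, C) = -c**2*(5 + c**2)**2/3 (n(c, C) = -c**2*(1 + c**2 + ((0 + 1) + 1)**2)**2/3 = -c**2*(1 + c**2 + (1 + 1)**2)**2/3 = -c**2*(1 + c**2 + 2**2)**2/3 = -c**2*(1 + c**2 + 4)**2/3 = -c**2*(5 + c**2)**2/3)
(215/230)*n(-2, -2) = (215/230)*(-1/3*(-2)**2*(5 + (-2)**2)**2) = (215*(1/230))*(-1/3*4*(5 + 4)**2) = 43*(-1/3*4*9**2)/46 = 43*(-1/3*4*81)/46 = (43/46)*(-108) = -2322/23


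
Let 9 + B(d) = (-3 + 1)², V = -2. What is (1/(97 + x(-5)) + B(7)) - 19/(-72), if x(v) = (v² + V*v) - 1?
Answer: -44599/9432 ≈ -4.7285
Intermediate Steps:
x(v) = -1 + v² - 2*v (x(v) = (v² - 2*v) - 1 = -1 + v² - 2*v)
B(d) = -5 (B(d) = -9 + (-3 + 1)² = -9 + (-2)² = -9 + 4 = -5)
(1/(97 + x(-5)) + B(7)) - 19/(-72) = (1/(97 + (-1 + (-5)² - 2*(-5))) - 5) - 19/(-72) = (1/(97 + (-1 + 25 + 10)) - 5) - 19*(-1/72) = (1/(97 + 34) - 5) + 19/72 = (1/131 - 5) + 19/72 = -654/131 + 19/72 = -44599/9432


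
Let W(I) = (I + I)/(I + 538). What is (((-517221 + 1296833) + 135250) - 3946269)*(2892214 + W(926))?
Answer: -1069632755189103/122 ≈ -8.7675e+12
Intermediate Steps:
W(I) = 2*I/(538 + I) (W(I) = (2*I)/(538 + I) = 2*I/(538 + I))
(((-517221 + 1296833) + 135250) - 3946269)*(2892214 + W(926)) = (((-517221 + 1296833) + 135250) - 3946269)*(2892214 + 2*926/(538 + 926)) = ((779612 + 135250) - 3946269)*(2892214 + 2*926/1464) = (914862 - 3946269)*(2892214 + 2*926*(1/1464)) = -3031407*(2892214 + 463/366) = -3031407*1058550787/366 = -1069632755189103/122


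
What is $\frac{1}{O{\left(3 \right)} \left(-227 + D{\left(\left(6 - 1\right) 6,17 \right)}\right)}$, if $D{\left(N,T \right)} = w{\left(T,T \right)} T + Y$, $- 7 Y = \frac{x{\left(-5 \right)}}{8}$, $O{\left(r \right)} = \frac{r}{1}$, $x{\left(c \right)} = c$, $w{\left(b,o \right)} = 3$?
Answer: $- \frac{56}{29553} \approx -0.0018949$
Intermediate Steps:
$O{\left(r \right)} = r$ ($O{\left(r \right)} = r 1 = r$)
$Y = \frac{5}{56}$ ($Y = - \frac{\left(-5\right) \frac{1}{8}}{7} = \left(- \frac{1}{7}\right) \left(- \frac{5}{8}\right) = \frac{5}{56} \approx 0.089286$)
$D{\left(N,T \right)} = \frac{5}{56} + 3 T$ ($D{\left(N,T \right)} = 3 T + \frac{5}{56} = \frac{5}{56} + 3 T$)
$\frac{1}{O{\left(3 \right)} \left(-227 + D{\left(\left(6 - 1\right) 6,17 \right)}\right)} = \frac{1}{3 \left(-227 + \left(\frac{5}{56} + 3 \cdot 17\right)\right)} = \frac{1}{3 \left(-227 + \left(\frac{5}{56} + 51\right)\right)} = \frac{1}{3 \left(-227 + \frac{2861}{56}\right)} = \frac{1}{3 \left(- \frac{9851}{56}\right)} = \frac{1}{- \frac{29553}{56}} = - \frac{56}{29553}$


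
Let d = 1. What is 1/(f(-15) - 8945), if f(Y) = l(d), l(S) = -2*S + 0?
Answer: -1/8947 ≈ -0.00011177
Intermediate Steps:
l(S) = -2*S
f(Y) = -2 (f(Y) = -2*1 = -2)
1/(f(-15) - 8945) = 1/(-2 - 8945) = 1/(-8947) = -1/8947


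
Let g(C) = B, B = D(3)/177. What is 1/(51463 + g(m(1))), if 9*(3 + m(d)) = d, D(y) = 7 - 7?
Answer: 1/51463 ≈ 1.9431e-5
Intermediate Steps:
D(y) = 0
m(d) = -3 + d/9
B = 0 (B = 0/177 = 0*(1/177) = 0)
g(C) = 0
1/(51463 + g(m(1))) = 1/(51463 + 0) = 1/51463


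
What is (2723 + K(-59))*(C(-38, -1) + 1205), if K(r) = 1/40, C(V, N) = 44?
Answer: 136042329/40 ≈ 3.4011e+6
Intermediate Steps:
K(r) = 1/40
(2723 + K(-59))*(C(-38, -1) + 1205) = (2723 + 1/40)*(44 + 1205) = (108921/40)*1249 = 136042329/40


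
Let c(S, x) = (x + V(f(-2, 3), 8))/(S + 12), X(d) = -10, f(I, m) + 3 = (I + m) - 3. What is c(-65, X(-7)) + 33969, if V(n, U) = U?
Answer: 1800359/53 ≈ 33969.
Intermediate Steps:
f(I, m) = -6 + I + m (f(I, m) = -3 + ((I + m) - 3) = -3 + (-3 + I + m) = -6 + I + m)
c(S, x) = (8 + x)/(12 + S) (c(S, x) = (x + 8)/(S + 12) = (8 + x)/(12 + S))
c(-65, X(-7)) + 33969 = (8 - 10)/(12 - 65) + 33969 = -2/(-53) + 33969 = -1/53*(-2) + 33969 = 2/53 + 33969 = 1800359/53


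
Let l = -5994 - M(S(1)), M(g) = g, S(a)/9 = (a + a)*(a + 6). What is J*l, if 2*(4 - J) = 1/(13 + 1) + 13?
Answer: 108630/7 ≈ 15519.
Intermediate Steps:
S(a) = 18*a*(6 + a) (S(a) = 9*((a + a)*(a + 6)) = 9*((2*a)*(6 + a)) = 9*(2*a*(6 + a)) = 18*a*(6 + a))
J = -71/28 (J = 4 - (1/(13 + 1) + 13)/2 = 4 - (1/14 + 13)/2 = 4 - ½*183/14 = 4 - 183/28 = -71/28 ≈ -2.5357)
l = -6120 (l = -5994 - 18*(6 + 1) = -5994 - 18*7 = -5994 - 1*126 = -5994 - 126 = -6120)
J*l = -71/28*(-6120) = 108630/7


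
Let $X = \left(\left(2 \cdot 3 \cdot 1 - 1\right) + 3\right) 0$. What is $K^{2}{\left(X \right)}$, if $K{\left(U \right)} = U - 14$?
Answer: $196$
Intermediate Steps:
$X = 0$ ($X = \left(\left(2 \cdot 3 - 1\right) + 3\right) 0 = \left(\left(6 - 1\right) + 3\right) 0 = \left(5 + 3\right) 0 = 8 \cdot 0 = 0$)
$K{\left(U \right)} = -14 + U$
$K^{2}{\left(X \right)} = \left(-14 + 0\right)^{2} = \left(-14\right)^{2} = 196$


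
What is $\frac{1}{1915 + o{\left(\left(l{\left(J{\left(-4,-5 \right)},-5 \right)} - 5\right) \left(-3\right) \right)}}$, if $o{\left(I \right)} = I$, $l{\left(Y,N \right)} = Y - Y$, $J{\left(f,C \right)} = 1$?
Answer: $\frac{1}{1930} \approx 0.00051813$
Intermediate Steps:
$l{\left(Y,N \right)} = 0$
$\frac{1}{1915 + o{\left(\left(l{\left(J{\left(-4,-5 \right)},-5 \right)} - 5\right) \left(-3\right) \right)}} = \frac{1}{1915 + \left(0 - 5\right) \left(-3\right)} = \frac{1}{1915 - -15} = \frac{1}{1915 + 15} = \frac{1}{1930}$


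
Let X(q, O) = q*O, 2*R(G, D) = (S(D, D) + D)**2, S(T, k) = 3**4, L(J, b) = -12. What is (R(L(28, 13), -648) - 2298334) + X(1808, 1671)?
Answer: 1767157/2 ≈ 8.8358e+5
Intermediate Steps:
S(T, k) = 81
R(G, D) = (81 + D)**2/2
X(q, O) = O*q
(R(L(28, 13), -648) - 2298334) + X(1808, 1671) = ((81 - 648)**2/2 - 2298334) + 1671*1808 = ((1/2)*(-567)**2 - 2298334) + 3021168 = ((1/2)*321489 - 2298334) + 3021168 = (321489/2 - 2298334) + 3021168 = -4275179/2 + 3021168 = 1767157/2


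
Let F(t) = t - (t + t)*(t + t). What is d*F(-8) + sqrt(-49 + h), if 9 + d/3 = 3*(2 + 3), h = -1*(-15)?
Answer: -4752 + I*sqrt(34) ≈ -4752.0 + 5.831*I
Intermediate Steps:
h = 15
F(t) = t - 4*t**2 (F(t) = t - 2*t*2*t = t - 4*t**2)
d = 18 (d = -27 + 3*(3*(2 + 3)) = -27 + 3*(3*5) = -27 + 3*15 = -27 + 45 = 18)
d*F(-8) + sqrt(-49 + h) = 18*(-8*(1 - 4*(-8))) + sqrt(-49 + 15) = 18*(-8*(1 + 32)) + sqrt(-34) = 18*(-8*33) + I*sqrt(34) = 18*(-264) + I*sqrt(34) = -4752 + I*sqrt(34)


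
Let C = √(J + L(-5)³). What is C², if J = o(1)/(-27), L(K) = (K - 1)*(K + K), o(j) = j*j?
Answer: 5831999/27 ≈ 2.1600e+5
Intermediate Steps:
o(j) = j²
L(K) = 2*K*(-1 + K) (L(K) = (-1 + K)*(2*K) = 2*K*(-1 + K))
J = -1/27 (J = 1²/(-27) = 1*(-1/27) = -1/27 ≈ -0.037037)
C = √17495997/9 (C = √(-1/27 + (2*(-5)*(-1 - 5))³) = √(-1/27 + (2*(-5)*(-6))³) = √(-1/27 + 60³) = √(-1/27 + 216000) = √(5831999/27) = √17495997/9 ≈ 464.76)
C² = (√17495997/9)² = 5831999/27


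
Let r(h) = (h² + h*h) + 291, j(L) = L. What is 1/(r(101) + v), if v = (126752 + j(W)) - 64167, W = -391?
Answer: 1/82887 ≈ 1.2065e-5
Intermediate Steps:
v = 62194 (v = (126752 - 391) - 64167 = 126361 - 64167 = 62194)
r(h) = 291 + 2*h² (r(h) = (h² + h²) + 291 = 2*h² + 291 = 291 + 2*h²)
1/(r(101) + v) = 1/((291 + 2*101²) + 62194) = 1/((291 + 2*10201) + 62194) = 1/((291 + 20402) + 62194) = 1/(20693 + 62194) = 1/82887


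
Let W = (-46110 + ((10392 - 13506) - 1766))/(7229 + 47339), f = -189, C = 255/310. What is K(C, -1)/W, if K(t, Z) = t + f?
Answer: 159161214/790345 ≈ 201.38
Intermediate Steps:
C = 51/62 (C = 255*(1/310) = 51/62 ≈ 0.82258)
W = -25495/27284 (W = (-46110 + (-3114 - 1766))/54568 = (-46110 - 4880)*(1/54568) = -50990*1/54568 = -25495/27284 ≈ -0.93443)
K(t, Z) = -189 + t (K(t, Z) = t - 189 = -189 + t)
K(C, -1)/W = (-189 + 51/62)/(-25495/27284) = -11667/62*(-27284/25495) = 159161214/790345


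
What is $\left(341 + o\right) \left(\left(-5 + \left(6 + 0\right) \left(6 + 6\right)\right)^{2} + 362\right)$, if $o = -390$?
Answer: $-237699$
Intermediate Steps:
$\left(341 + o\right) \left(\left(-5 + \left(6 + 0\right) \left(6 + 6\right)\right)^{2} + 362\right) = \left(341 - 390\right) \left(\left(-5 + \left(6 + 0\right) \left(6 + 6\right)\right)^{2} + 362\right) = - 49 \left(\left(-5 + 6 \cdot 12\right)^{2} + 362\right) = - 49 \left(\left(-5 + 72\right)^{2} + 362\right) = - 49 \left(67^{2} + 362\right) = - 49 \left(4489 + 362\right) = \left(-49\right) 4851 = -237699$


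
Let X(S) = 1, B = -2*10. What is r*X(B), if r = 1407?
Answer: 1407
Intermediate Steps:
B = -20
r*X(B) = 1407*1 = 1407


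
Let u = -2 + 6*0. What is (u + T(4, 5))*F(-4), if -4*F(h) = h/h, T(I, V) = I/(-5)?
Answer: 7/10 ≈ 0.70000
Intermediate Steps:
T(I, V) = -I/5 (T(I, V) = I*(-⅕) = -I/5)
u = -2 (u = -2 + 0 = -2)
F(h) = -¼ (F(h) = -h/(4*h) = -¼*1 = -¼)
(u + T(4, 5))*F(-4) = (-2 - ⅕*4)*(-¼) = (-2 - ⅘)*(-¼) = -14/5*(-¼) = 7/10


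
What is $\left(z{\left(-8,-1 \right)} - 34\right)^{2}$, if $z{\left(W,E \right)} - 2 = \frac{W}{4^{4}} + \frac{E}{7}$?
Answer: $\frac{51940849}{50176} \approx 1035.2$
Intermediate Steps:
$z{\left(W,E \right)} = 2 + \frac{E}{7} + \frac{W}{256}$ ($z{\left(W,E \right)} = 2 + \left(\frac{W}{4^{4}} + \frac{E}{7}\right) = 2 + \left(\frac{W}{256} + E \frac{1}{7}\right) = 2 + \left(W \frac{1}{256} + \frac{E}{7}\right) = 2 + \left(\frac{W}{256} + \frac{E}{7}\right) = 2 + \left(\frac{E}{7} + \frac{W}{256}\right) = 2 + \frac{E}{7} + \frac{W}{256}$)
$\left(z{\left(-8,-1 \right)} - 34\right)^{2} = \left(\left(2 + \frac{1}{7} \left(-1\right) + \frac{1}{256} \left(-8\right)\right) - 34\right)^{2} = \left(\left(2 - \frac{1}{7} - \frac{1}{32}\right) - 34\right)^{2} = \left(\frac{409}{224} - 34\right)^{2} = \left(- \frac{7207}{224}\right)^{2} = \frac{51940849}{50176}$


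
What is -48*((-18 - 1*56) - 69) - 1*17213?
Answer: -10349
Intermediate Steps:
-48*((-18 - 1*56) - 69) - 1*17213 = -48*((-18 - 56) - 69) - 17213 = -48*(-74 - 69) - 17213 = -48*(-143) - 17213 = 6864 - 17213 = -10349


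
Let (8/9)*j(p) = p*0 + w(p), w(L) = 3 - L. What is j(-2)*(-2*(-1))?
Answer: 45/4 ≈ 11.250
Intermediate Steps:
j(p) = 27/8 - 9*p/8 (j(p) = 9*(p*0 + (3 - p))/8 = 9*(0 + (3 - p))/8 = 9*(3 - p)/8 = 27/8 - 9*p/8)
j(-2)*(-2*(-1)) = (27/8 - 9/8*(-2))*(-2*(-1)) = (27/8 + 9/4)*2 = (45/8)*2 = 45/4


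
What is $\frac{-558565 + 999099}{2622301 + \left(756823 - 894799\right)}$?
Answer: $\frac{440534}{2484325} \approx 0.17733$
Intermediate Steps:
$\frac{-558565 + 999099}{2622301 + \left(756823 - 894799\right)} = \frac{440534}{2622301 - 137976} = \frac{440534}{2484325}$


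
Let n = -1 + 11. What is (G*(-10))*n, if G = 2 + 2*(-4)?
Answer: 600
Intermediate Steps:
G = -6 (G = 2 - 8 = -6)
n = 10
(G*(-10))*n = -6*(-10)*10 = 60*10 = 600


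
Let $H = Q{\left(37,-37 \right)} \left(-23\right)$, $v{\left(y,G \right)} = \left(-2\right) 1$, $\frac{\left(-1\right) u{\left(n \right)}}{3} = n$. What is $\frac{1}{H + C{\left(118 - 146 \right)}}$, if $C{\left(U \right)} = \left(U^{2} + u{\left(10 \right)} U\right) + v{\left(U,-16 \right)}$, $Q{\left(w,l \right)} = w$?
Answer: $\frac{1}{771} \approx 0.001297$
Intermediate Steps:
$u{\left(n \right)} = - 3 n$
$v{\left(y,G \right)} = -2$
$C{\left(U \right)} = -2 + U^{2} - 30 U$ ($C{\left(U \right)} = \left(U^{2} + \left(-3\right) 10 U\right) - 2 = \left(U^{2} - 30 U\right) - 2 = -2 + U^{2} - 30 U$)
$H = -851$ ($H = 37 \left(-23\right) = -851$)
$\frac{1}{H + C{\left(118 - 146 \right)}} = \frac{1}{-851 - \left(2 - \left(118 - 146\right)^{2} + 30 \left(118 - 146\right)\right)} = \frac{1}{-851 - \left(-838 - 784\right)} = \frac{1}{-851 + \left(-2 + 784 + 840\right)} = \frac{1}{-851 + 1622} = \frac{1}{771}$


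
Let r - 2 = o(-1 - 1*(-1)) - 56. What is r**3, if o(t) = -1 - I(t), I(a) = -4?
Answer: -132651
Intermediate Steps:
o(t) = 3 (o(t) = -1 - 1*(-4) = -1 + 4 = 3)
r = -51 (r = 2 + (3 - 56) = 2 - 53 = -51)
r**3 = (-51)**3 = -132651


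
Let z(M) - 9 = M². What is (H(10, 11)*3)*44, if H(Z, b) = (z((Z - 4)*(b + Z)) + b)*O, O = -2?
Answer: -4196544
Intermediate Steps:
z(M) = 9 + M²
H(Z, b) = -18 - 2*b - 2*(-4 + Z)²*(Z + b)² (H(Z, b) = ((9 + ((Z - 4)*(b + Z))²) + b)*(-2) = ((9 + ((-4 + Z)*(Z + b))²) + b)*(-2) = ((9 + (-4 + Z)²*(Z + b)²) + b)*(-2) = (9 + b + (-4 + Z)²*(Z + b)²)*(-2) = -18 - 2*b - 2*(-4 + Z)²*(Z + b)²)
(H(10, 11)*3)*44 = ((-18 - 2*11 - 2*(10² - 4*10 - 4*11 + 10*11)²)*3)*44 = ((-18 - 22 - 2*(100 - 40 - 44 + 110)²)*3)*44 = ((-18 - 22 - 2*126²)*3)*44 = ((-18 - 22 - 2*15876)*3)*44 = ((-18 - 22 - 31752)*3)*44 = -31792*3*44 = -95376*44 = -4196544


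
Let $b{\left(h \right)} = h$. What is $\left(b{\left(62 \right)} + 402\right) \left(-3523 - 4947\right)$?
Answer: $-3930080$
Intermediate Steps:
$\left(b{\left(62 \right)} + 402\right) \left(-3523 - 4947\right) = \left(62 + 402\right) \left(-3523 - 4947\right) = 464 \left(-8470\right) = -3930080$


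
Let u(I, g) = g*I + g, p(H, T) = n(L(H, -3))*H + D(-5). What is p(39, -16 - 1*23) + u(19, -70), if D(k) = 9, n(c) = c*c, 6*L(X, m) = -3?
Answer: -5525/4 ≈ -1381.3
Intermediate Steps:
L(X, m) = -½ (L(X, m) = (⅙)*(-3) = -½)
n(c) = c²
p(H, T) = 9 + H/4 (p(H, T) = (-½)²*H + 9 = H/4 + 9 = 9 + H/4)
u(I, g) = g + I*g (u(I, g) = I*g + g = g + I*g)
p(39, -16 - 1*23) + u(19, -70) = (9 + (¼)*39) - 70*(1 + 19) = (9 + 39/4) - 70*20 = 75/4 - 1400 = -5525/4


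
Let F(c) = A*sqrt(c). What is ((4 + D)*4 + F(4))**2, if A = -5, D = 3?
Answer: 324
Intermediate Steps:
F(c) = -5*sqrt(c)
((4 + D)*4 + F(4))**2 = ((4 + 3)*4 - 5*sqrt(4))**2 = (7*4 - 5*2)**2 = (28 - 10)**2 = 18**2 = 324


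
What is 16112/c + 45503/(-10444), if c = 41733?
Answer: -1730702971/435859452 ≈ -3.9708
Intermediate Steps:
16112/c + 45503/(-10444) = 16112/41733 + 45503/(-10444) = 16112*(1/41733) + 45503*(-1/10444) = 16112/41733 - 45503/10444 = -1730702971/435859452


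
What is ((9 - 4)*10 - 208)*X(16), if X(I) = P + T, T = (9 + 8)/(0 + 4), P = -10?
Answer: 1817/2 ≈ 908.50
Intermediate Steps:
T = 17/4 ≈ 4.2500
X(I) = -23/4 (X(I) = -10 + 17/4 = -23/4)
((9 - 4)*10 - 208)*X(16) = ((9 - 4)*10 - 208)*(-23/4) = (5*10 - 208)*(-23/4) = (50 - 208)*(-23/4) = -158*(-23/4) = 1817/2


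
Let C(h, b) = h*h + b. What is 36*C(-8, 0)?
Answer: 2304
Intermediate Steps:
C(h, b) = b + h² (C(h, b) = h² + b = b + h²)
36*C(-8, 0) = 36*(0 + (-8)²) = 36*(0 + 64) = 36*64 = 2304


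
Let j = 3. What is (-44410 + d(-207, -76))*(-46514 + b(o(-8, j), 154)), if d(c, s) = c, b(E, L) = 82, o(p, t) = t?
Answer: 2071656544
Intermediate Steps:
(-44410 + d(-207, -76))*(-46514 + b(o(-8, j), 154)) = (-44410 - 207)*(-46514 + 82) = -44617*(-46432) = 2071656544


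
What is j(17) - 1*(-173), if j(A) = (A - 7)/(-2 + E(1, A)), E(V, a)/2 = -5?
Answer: 1033/6 ≈ 172.17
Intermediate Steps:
E(V, a) = -10 (E(V, a) = 2*(-5) = -10)
j(A) = 7/12 - A/12 (j(A) = (A - 7)/(-2 - 10) = (-7 + A)/(-12) = (-7 + A)*(-1/12) = 7/12 - A/12)
j(17) - 1*(-173) = (7/12 - 1/12*17) - 1*(-173) = (7/12 - 17/12) + 173 = -⅚ + 173 = 1033/6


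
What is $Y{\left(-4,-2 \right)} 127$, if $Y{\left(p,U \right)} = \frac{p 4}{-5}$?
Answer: $\frac{2032}{5} \approx 406.4$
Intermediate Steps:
$Y{\left(p,U \right)} = - \frac{4 p}{5}$ ($Y{\left(p,U \right)} = 4 p \left(- \frac{1}{5}\right) = - \frac{4 p}{5}$)
$Y{\left(-4,-2 \right)} 127 = \left(- \frac{4}{5}\right) \left(-4\right) 127 = \frac{16}{5} \cdot 127 = \frac{2032}{5}$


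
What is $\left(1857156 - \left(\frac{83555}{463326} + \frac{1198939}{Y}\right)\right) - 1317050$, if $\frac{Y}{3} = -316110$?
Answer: $\frac{19776288482110787}{36615495465} \approx 5.4011 \cdot 10^{5}$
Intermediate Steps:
$Y = -948330$ ($Y = 3 \left(-316110\right) = -948330$)
$\left(1857156 - \left(\frac{83555}{463326} + \frac{1198939}{Y}\right)\right) - 1317050 = \left(1857156 - \left(- \frac{1198939}{948330} + \frac{83555}{463326}\right)\right) - 1317050 = \left(1857156 - - \frac{39688491497}{36615495465}\right) - 1317050 = \left(1857156 + \left(\frac{1198939}{948330} - \frac{83555}{463326}\right)\right) - 1317050 = \left(1857156 + \frac{39688491497}{36615495465}\right) - 1317050 = \frac{68000726784289037}{36615495465} - 1317050 = \frac{19776288482110787}{36615495465}$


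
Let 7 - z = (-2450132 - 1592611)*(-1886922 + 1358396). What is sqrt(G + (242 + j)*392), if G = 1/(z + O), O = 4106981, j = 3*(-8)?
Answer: sqrt(390144844068093149945151798570)/2136690679830 ≈ 292.33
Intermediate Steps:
j = -24
z = -2136694786811 (z = 7 - (-2450132 - 1592611)*(-1886922 + 1358396) = 7 - (-4042743)*(-528526) = 7 - 1*2136694786818 = 7 - 2136694786818 = -2136694786811)
G = -1/2136690679830 (G = 1/(-2136694786811 + 4106981) = 1/(-2136690679830) = -1/2136690679830 ≈ -4.6801e-13)
sqrt(G + (242 + j)*392) = sqrt(-1/2136690679830 + (242 - 24)*392) = sqrt(-1/2136690679830 + 218*392) = sqrt(-1/2136690679830 + 85456) = sqrt(182593038735552479/2136690679830) = sqrt(390144844068093149945151798570)/2136690679830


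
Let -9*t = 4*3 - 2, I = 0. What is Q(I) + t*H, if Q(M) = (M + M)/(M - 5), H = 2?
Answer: -20/9 ≈ -2.2222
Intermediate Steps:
Q(M) = 2*M/(-5 + M) (Q(M) = (2*M)/(-5 + M) = 2*M/(-5 + M))
t = -10/9 (t = -(4*3 - 2)/9 = -(12 - 2)/9 = -⅑*10 = -10/9 ≈ -1.1111)
Q(I) + t*H = 2*0/(-5 + 0) - 10/9*2 = 2*0/(-5) - 20/9 = 2*0*(-⅕) - 20/9 = 0 - 20/9 = -20/9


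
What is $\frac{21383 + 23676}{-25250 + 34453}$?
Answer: $\frac{45059}{9203} \approx 4.8961$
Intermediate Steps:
$\frac{21383 + 23676}{-25250 + 34453} = \frac{45059}{9203}$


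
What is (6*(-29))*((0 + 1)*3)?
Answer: -522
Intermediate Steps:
(6*(-29))*((0 + 1)*3) = -174*3 = -522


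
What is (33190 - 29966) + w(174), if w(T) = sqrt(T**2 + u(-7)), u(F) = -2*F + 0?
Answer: 3224 + sqrt(30290) ≈ 3398.0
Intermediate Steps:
u(F) = -2*F
w(T) = sqrt(14 + T**2) (w(T) = sqrt(T**2 - 2*(-7)) = sqrt(T**2 + 14) = sqrt(14 + T**2))
(33190 - 29966) + w(174) = (33190 - 29966) + sqrt(14 + 174**2) = 3224 + sqrt(14 + 30276) = 3224 + sqrt(30290)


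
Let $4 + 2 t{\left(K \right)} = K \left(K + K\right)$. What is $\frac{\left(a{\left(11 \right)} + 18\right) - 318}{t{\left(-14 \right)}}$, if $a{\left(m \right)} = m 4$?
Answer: $- \frac{128}{97} \approx -1.3196$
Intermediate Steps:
$a{\left(m \right)} = 4 m$
$t{\left(K \right)} = -2 + K^{2}$ ($t{\left(K \right)} = -2 + \frac{K \left(K + K\right)}{2} = -2 + \frac{K 2 K}{2} = -2 + \frac{2 K^{2}}{2} = -2 + K^{2}$)
$\frac{\left(a{\left(11 \right)} + 18\right) - 318}{t{\left(-14 \right)}} = \frac{\left(4 \cdot 11 + 18\right) - 318}{-2 + \left(-14\right)^{2}} = \frac{\left(44 + 18\right) - 318}{-2 + 196} = \frac{62 - 318}{194} = \left(-256\right) \frac{1}{194} = - \frac{128}{97}$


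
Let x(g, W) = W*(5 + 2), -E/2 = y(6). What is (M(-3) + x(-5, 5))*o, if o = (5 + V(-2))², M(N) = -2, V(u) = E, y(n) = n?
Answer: 1617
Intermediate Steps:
E = -12 (E = -2*6 = -12)
V(u) = -12
x(g, W) = 7*W (x(g, W) = W*7 = 7*W)
o = 49 (o = (5 - 12)² = (-7)² = 49)
(M(-3) + x(-5, 5))*o = (-2 + 7*5)*49 = (-2 + 35)*49 = 33*49 = 1617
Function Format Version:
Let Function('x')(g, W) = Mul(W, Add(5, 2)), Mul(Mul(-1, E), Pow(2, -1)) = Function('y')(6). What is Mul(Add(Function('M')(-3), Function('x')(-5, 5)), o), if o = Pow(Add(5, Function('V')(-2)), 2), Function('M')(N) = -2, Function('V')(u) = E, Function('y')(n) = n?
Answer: 1617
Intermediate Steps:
E = -12 (E = Mul(-2, 6) = -12)
Function('V')(u) = -12
Function('x')(g, W) = Mul(7, W) (Function('x')(g, W) = Mul(W, 7) = Mul(7, W))
o = 49 (o = Pow(Add(5, -12), 2) = Pow(-7, 2) = 49)
Mul(Add(Function('M')(-3), Function('x')(-5, 5)), o) = Mul(Add(-2, Mul(7, 5)), 49) = Mul(Add(-2, 35), 49) = Mul(33, 49) = 1617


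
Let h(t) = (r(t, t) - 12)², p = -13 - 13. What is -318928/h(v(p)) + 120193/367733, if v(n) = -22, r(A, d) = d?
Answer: -29285351779/106274837 ≈ -275.56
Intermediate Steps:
p = -26
h(t) = (-12 + t)² (h(t) = (t - 12)² = (-12 + t)²)
-318928/h(v(p)) + 120193/367733 = -318928/(-12 - 22)² + 120193/367733 = -318928/((-34)²) + 120193*(1/367733) = -318928/1156 + 120193/367733 = -318928*1/1156 + 120193/367733 = -79732/289 + 120193/367733 = -29285351779/106274837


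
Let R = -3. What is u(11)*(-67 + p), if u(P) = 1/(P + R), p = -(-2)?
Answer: -65/8 ≈ -8.1250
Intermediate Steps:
p = 2 (p = -1*(-2) = 2)
u(P) = 1/(-3 + P) (u(P) = 1/(P - 3) = 1/(-3 + P))
u(11)*(-67 + p) = (-67 + 2)/(-3 + 11) = -65/8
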